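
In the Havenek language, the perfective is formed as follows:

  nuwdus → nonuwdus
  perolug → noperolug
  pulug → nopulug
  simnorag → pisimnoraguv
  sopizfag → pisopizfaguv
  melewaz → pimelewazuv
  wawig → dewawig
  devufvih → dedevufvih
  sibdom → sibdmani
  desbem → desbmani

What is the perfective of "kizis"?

perolug and simnorag both end in -g yet inflect differently (noperolug, pisimnoraguv), so the final letter is not what conditions the rule; the last vowel is.
"kizis" has last vowel 'i'. The stems whose last vowel is 'i' (wawig → dewawig, devufvih → dedevufvih) add the prefix de-.
The other patterns: stems whose last vowel is 'u' add the prefix no-; stems whose last vowel is 'a' add pi- … -uv around the stem; stems whose last vowel is 'e' or 'o' delete the last vowel and add -ani.
So kizis → dekizis.

dekizis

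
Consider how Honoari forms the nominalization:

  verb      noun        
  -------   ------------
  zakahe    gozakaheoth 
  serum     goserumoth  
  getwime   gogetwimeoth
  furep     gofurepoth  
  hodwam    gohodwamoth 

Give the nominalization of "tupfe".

Every pair shown (zakahe → gozakaheoth, serum → goserumoth, getwime → gogetwimeoth, …) follows the same rule: add go- … -oth around the stem.
So tupfe → gotupfeoth.

gotupfeoth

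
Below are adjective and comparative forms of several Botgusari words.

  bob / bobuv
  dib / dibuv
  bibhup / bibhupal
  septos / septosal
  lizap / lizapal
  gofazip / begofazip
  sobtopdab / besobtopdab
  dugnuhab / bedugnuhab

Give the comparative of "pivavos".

"pivavos" has 3 vowels. The stems with 3 vowels (gofazip → begofazip, sobtopdab → besobtopdab, dugnuhab → bedugnuhab) add the prefix be-.
The other patterns: stems with 1 vowel add -uv; stems with 2 vowels add -al.
So pivavos → bepivavos.

bepivavos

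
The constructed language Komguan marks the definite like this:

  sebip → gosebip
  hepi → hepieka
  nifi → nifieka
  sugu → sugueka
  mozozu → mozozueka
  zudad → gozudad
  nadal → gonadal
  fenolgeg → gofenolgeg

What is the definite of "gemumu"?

sebip and hepi both have last vowel 'i' yet inflect differently (gosebip, hepieka), so the last vowel is not what conditions the rule; whether the stem ends in a vowel or a consonant is.
"gemumu" ends in a vowel. The stems ending in a vowel (mozozu → mozozueka, hepi → hepieka, sugu → sugueka) add -eka.
The other pattern: stems ending in a consonant add the prefix go-.
So gemumu → gemumueka.

gemumueka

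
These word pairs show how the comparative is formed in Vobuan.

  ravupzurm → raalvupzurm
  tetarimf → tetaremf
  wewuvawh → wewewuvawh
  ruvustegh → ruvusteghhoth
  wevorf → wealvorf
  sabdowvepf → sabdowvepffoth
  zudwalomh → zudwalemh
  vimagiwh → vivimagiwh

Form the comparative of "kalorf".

"kalorf" has second-to-last letter 'r'. The stems whose second-to-last letter is 'r' (ravupzurm → raalvupzurm, wevorf → wealvorf) insert -al- after the first vowel.
The other patterns: stems whose second-to-last letter is 'm' change the last vowel to 'e'; stems whose second-to-last letter is 'w' repeat the first consonant+vowel as a prefix; stems whose second-to-last letter is 'g' or 'p' double the final consonant and add -oth.
So kalorf → kaallorf.

kaallorf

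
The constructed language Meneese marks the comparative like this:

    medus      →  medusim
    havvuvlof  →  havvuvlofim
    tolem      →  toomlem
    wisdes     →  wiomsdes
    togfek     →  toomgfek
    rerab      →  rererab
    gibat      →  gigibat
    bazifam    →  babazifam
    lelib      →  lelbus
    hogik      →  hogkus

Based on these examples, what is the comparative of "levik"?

levkus

medus and wisdes both end in -s yet inflect differently (medusim, wiomsdes), so the final letter is not what conditions the rule; the last vowel is.
"levik" has last vowel 'i'. The stems whose last vowel is 'i' (lelib → lelbus, hogik → hogkus) delete the last vowel and add -us.
The other patterns: stems whose last vowel is 'o' or 'u' add -im; stems whose last vowel is 'e' insert -om- after the first vowel; stems whose last vowel is 'a' repeat the first consonant+vowel as a prefix.
So levik → levkus.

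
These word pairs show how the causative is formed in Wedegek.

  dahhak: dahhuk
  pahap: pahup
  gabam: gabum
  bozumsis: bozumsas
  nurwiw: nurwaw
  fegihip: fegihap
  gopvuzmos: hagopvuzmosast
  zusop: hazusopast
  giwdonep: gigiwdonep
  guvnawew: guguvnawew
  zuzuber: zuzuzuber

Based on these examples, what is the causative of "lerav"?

pahap and fegihip both end in -p yet inflect differently (pahup, fegihap), so the final letter is not what conditions the rule; the last vowel is.
"lerav" has last vowel 'a'. The stems whose last vowel is 'a' (dahhak → dahhuk, pahap → pahup, gabam → gabum) change the last vowel to 'u'.
The other patterns: stems whose last vowel is 'i' change the last vowel to 'a'; stems whose last vowel is 'o' add ha- … -ast around the stem; stems whose last vowel is 'e' repeat the first consonant+vowel as a prefix.
So lerav → leruv.

leruv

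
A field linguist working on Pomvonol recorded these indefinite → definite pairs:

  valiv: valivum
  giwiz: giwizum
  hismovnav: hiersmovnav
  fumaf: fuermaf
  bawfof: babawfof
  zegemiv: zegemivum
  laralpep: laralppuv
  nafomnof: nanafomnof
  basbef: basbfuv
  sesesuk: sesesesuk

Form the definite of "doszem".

zegemiv and hismovnav both end in -v yet inflect differently (zegemivum, hiersmovnav), so the final letter is not what conditions the rule; the last vowel is.
"doszem" has last vowel 'e'. The stems whose last vowel is 'e' (basbef → basbfuv, laralpep → laralppuv) delete the last vowel and add -uv.
So doszem → doszmuv.

doszmuv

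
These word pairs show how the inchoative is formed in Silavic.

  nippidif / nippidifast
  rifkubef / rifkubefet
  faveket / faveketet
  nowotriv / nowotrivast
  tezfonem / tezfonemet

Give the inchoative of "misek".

rifkubef and nippidif both end in -f yet inflect differently (rifkubefet, nippidifast), so the final letter is not what conditions the rule; the last vowel is.
"misek" has last vowel 'e'. The stems whose last vowel is 'e' (faveket → faveketet, rifkubef → rifkubefet, tezfonem → tezfonemet) add -et.
The other pattern: stems whose last vowel is 'i' add -ast.
So misek → miseket.

miseket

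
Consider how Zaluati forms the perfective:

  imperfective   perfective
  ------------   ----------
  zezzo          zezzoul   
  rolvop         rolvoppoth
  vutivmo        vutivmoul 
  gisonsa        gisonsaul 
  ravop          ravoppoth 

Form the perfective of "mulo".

muloul

vutivmo and rolvop both have last vowel 'o' yet inflect differently (vutivmoul, rolvoppoth), so the last vowel is not what conditions the rule; whether the stem ends in a vowel or a consonant is.
"mulo" ends in a vowel. The stems ending in a vowel (vutivmo → vutivmoul, gisonsa → gisonsaul, zezzo → zezzoul) add -ul.
So mulo → muloul.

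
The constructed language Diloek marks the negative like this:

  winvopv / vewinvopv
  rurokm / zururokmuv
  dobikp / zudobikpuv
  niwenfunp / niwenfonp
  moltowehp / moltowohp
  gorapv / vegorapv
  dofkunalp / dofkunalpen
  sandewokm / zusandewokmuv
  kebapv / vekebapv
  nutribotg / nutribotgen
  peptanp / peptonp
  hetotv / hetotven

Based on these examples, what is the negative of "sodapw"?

gorapv and hetotv both end in -v yet inflect differently (vegorapv, hetotven), so the final letter is not what conditions the rule; the second-to-last letter is.
"sodapw" has second-to-last letter 'p'. The stems whose second-to-last letter is 'p' (gorapv → vegorapv, winvopv → vewinvopv, kebapv → vekebapv) add the prefix ve-.
The other patterns: stems whose second-to-last letter is 'l' or 't' add -en; stems whose second-to-last letter is 'k' add zu- … -uv around the stem; stems whose second-to-last letter is 'h' or 'n' change the last vowel to 'o'.
So sodapw → vesodapw.

vesodapw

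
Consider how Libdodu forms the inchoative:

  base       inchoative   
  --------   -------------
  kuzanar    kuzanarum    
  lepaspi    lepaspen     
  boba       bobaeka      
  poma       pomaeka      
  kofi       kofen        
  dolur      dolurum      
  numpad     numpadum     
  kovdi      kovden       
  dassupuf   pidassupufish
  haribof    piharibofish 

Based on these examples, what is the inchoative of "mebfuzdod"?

dassupuf and dolur both have last vowel 'u' yet inflect differently (pidassupufish, dolurum), so the last vowel is not what conditions the rule; the final letter is.
"mebfuzdod" ends in -d. The one such stem in the data (numpad → numpadum) adds -um, so the same rule applies.
The other patterns: stems ending in -f add pi- … -ish around the stem; stems ending in -i drop the final letter and add -en; stems ending in -a add -eka.
So mebfuzdod → mebfuzdodum.

mebfuzdodum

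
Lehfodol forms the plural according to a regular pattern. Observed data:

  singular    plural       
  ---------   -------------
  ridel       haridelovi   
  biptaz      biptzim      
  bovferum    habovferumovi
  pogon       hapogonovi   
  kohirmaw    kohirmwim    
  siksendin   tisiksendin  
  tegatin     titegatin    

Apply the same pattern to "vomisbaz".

siksendin and pogon both end in -n yet inflect differently (tisiksendin, hapogonovi), so the final letter is not what conditions the rule; the last vowel is.
"vomisbaz" has last vowel 'a'. The stems whose last vowel is 'a' (biptaz → biptzim, kohirmaw → kohirmwim) delete the last vowel and add -im.
The other patterns: stems whose last vowel is 'i' add the prefix ti-; stems whose last vowel is 'e', 'o' or 'u' add ha- … -ovi around the stem.
So vomisbaz → vomisbzim.

vomisbzim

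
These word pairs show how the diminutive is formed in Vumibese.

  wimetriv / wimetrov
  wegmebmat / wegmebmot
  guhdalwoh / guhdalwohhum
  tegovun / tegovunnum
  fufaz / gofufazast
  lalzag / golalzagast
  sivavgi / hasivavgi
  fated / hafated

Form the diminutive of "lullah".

"lullah" ends in -h. The one such stem in the data (guhdalwoh → guhdalwohhum) doubles the final consonant and adds -um (as does tegovun), so the same rule applies.
The other patterns: stems ending in -t or -v change the last vowel to 'o'; stems ending in -g or -z add go- … -ast around the stem; stems ending in -d or -i add the prefix ha-.
So lullah → lullahhum.

lullahhum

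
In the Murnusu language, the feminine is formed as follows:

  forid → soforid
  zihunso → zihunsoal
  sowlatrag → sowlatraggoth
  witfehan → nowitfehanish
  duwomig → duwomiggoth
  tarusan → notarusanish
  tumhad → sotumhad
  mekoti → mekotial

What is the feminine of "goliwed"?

"goliwed" ends in -d. The stems ending in -d (forid → soforid, tumhad → sotumhad) add the prefix so-.
The other patterns: stems ending in -n add no- … -ish around the stem; stems ending in -g double the final consonant and add -oth; stems ending in -i or -o add -al.
So goliwed → sogoliwed.

sogoliwed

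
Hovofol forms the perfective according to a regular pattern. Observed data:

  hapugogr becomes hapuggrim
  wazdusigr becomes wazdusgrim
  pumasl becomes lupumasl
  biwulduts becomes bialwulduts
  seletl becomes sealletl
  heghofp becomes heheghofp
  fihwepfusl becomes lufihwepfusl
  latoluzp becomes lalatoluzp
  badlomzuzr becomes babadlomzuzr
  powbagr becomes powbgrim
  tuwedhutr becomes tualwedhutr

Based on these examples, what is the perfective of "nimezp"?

pumasl and seletl both end in -l yet inflect differently (lupumasl, sealletl), so the final letter is not what conditions the rule; the second-to-last letter is.
"nimezp" has second-to-last letter 'z'. The stems whose second-to-last letter is 'z' (latoluzp → lalatoluzp, badlomzuzr → babadlomzuzr) repeat the first consonant+vowel as a prefix.
The other patterns: stems whose second-to-last letter is 's' add the prefix lu-; stems whose second-to-last letter is 'g' delete the last vowel and add -im; stems whose second-to-last letter is 't' insert -al- after the first vowel.
So nimezp → ninimezp.

ninimezp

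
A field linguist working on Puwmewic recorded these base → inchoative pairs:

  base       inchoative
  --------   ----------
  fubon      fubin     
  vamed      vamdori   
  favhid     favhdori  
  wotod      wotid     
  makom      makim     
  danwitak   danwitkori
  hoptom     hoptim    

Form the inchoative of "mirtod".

wotod and favhid both end in -d yet inflect differently (wotid, favhdori), so the final letter is not what conditions the rule; the last vowel is.
"mirtod" has last vowel 'o'. The stems whose last vowel is 'o' (wotod → wotid, fubon → fubin, hoptom → hoptim) change the last vowel to 'i'.
So mirtod → mirtid.

mirtid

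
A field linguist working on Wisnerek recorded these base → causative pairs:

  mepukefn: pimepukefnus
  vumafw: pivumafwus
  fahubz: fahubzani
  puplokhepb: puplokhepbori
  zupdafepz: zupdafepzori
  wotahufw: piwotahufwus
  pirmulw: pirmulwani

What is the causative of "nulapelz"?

wotahufw and pirmulw both end in -w yet inflect differently (piwotahufwus, pirmulwani), so the final letter is not what conditions the rule; the second-to-last letter is.
"nulapelz" has second-to-last letter 'l'. The one such stem in the data (pirmulw → pirmulwani) adds -ani, so the same rule applies.
The other patterns: stems whose second-to-last letter is 'f' add pi- … -us around the stem; stems whose second-to-last letter is 'p' add -ori.
So nulapelz → nulapelzani.

nulapelzani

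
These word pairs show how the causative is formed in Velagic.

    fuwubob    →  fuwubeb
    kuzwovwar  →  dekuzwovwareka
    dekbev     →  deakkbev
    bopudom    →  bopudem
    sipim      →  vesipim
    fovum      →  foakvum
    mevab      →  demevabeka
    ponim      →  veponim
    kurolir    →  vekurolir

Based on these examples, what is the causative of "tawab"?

fuwubob and mevab both end in -b yet inflect differently (fuwubeb, demevabeka), so the final letter is not what conditions the rule; the last vowel is.
"tawab" has last vowel 'a'. The stems whose last vowel is 'a' (mevab → demevabeka, kuzwovwar → dekuzwovwareka) add de- … -eka around the stem.
The other patterns: stems whose last vowel is 'o' change the last vowel to 'e'; stems whose last vowel is 'i' add the prefix ve-; stems whose last vowel is 'e' or 'u' insert -ak- after the first vowel.
So tawab → detawabeka.

detawabeka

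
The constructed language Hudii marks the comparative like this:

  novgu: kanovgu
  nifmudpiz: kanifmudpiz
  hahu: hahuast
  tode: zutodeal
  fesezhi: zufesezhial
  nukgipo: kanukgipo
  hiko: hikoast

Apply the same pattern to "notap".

nukgipo and hiko both end in -o yet inflect differently (kanukgipo, hikoast), so the final letter is not what conditions the rule; the first letter is.
"notap" begins with n-. The stems beginning with n- (nukgipo → kanukgipo, nifmudpiz → kanifmudpiz, novgu → kanovgu) add the prefix ka-.
The other patterns: stems beginning with h- add -ast; stems beginning with f- or t- add zu- … -al around the stem.
So notap → kanotap.

kanotap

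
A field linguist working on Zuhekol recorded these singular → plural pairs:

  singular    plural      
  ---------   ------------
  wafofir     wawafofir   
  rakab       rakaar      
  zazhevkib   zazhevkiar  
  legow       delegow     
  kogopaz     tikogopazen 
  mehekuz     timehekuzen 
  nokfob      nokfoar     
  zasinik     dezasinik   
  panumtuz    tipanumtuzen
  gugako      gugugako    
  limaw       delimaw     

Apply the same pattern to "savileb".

rakab and kogopaz both have last vowel 'a' yet inflect differently (rakaar, tikogopazen), so the last vowel is not what conditions the rule; the final letter is.
"savileb" ends in -b. The stems ending in -b (nokfob → nokfoar, zazhevkib → zazhevkiar, rakab → rakaar) drop the final letter and add -ar.
So savileb → savilear.

savilear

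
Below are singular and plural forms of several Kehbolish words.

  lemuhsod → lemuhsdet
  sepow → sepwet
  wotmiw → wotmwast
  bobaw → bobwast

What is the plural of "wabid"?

sepow and wotmiw both end in -w yet inflect differently (sepwet, wotmwast), so the final letter is not what conditions the rule; the last vowel is.
"wabid" has last vowel 'i'. The one such stem in the data (wotmiw → wotmwast) deletes the last vowel and adds -ast (as does bobaw), so the same rule applies.
The other pattern: stems whose last vowel is 'o' delete the last vowel and add -et.
So wabid → wabdast.

wabdast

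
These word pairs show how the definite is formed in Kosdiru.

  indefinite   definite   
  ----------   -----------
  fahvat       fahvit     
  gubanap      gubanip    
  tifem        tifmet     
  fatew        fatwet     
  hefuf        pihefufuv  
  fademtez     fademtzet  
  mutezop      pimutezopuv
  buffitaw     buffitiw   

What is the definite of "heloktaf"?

fatew and buffitaw both end in -w yet inflect differently (fatwet, buffitiw), so the final letter is not what conditions the rule; the last vowel is.
"heloktaf" has last vowel 'a'. The stems whose last vowel is 'a' (buffitaw → buffitiw, fahvat → fahvit, gubanap → gubanip) change the last vowel to 'i'.
The other patterns: stems whose last vowel is 'e' delete the last vowel and add -et; stems whose last vowel is 'o' or 'u' add pi- … -uv around the stem.
So heloktaf → heloktif.

heloktif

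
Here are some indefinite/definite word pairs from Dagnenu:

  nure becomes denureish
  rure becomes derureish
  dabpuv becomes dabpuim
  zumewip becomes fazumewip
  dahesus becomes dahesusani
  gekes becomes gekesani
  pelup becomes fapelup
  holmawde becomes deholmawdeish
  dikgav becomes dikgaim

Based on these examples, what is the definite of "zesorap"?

fazesorap

dabpuv and dahesus both have last vowel 'u' yet inflect differently (dabpuim, dahesusani), so the last vowel is not what conditions the rule; the final letter is.
"zesorap" ends in -p. The stems ending in -p (zumewip → fazumewip, pelup → fapelup) add the prefix fa-.
The other patterns: stems ending in -v drop the final letter and add -im; stems ending in -s add -ani; stems ending in -e add de- … -ish around the stem.
So zesorap → fazesorap.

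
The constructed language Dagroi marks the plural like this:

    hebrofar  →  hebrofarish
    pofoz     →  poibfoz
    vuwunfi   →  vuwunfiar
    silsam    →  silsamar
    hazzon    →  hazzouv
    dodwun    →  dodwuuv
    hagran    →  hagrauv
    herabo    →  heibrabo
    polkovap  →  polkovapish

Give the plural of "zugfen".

zugfeuv

silsam and hagran both have last vowel 'a' yet inflect differently (silsamar, hagrauv), so the last vowel is not what conditions the rule; the final letter is.
"zugfen" ends in -n. The stems ending in -n (dodwun → dodwuuv, hagran → hagrauv, hazzon → hazzouv) drop the final letter and add -uv.
The other patterns: stems ending in -i or -m add -ar; stems ending in -p or -r add -ish; stems ending in -o or -z insert -ib- after the first vowel.
So zugfen → zugfeuv.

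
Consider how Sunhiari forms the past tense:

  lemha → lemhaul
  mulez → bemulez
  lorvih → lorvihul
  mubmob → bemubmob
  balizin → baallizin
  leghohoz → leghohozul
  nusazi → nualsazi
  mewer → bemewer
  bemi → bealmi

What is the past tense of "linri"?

"linri" begins with l-. The stems beginning with l- (leghohoz → leghohozul, lemha → lemhaul, lorvih → lorvihul) add -ul.
So linri → linriul.

linriul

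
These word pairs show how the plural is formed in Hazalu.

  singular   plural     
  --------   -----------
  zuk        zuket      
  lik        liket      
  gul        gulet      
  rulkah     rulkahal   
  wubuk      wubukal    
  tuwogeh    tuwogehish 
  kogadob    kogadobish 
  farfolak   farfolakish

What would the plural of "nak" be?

zuk and wubuk both end in -k yet inflect differently (zuket, wubukal), so the final letter is not what conditions the rule; the number of vowels is.
"nak" has 1 vowel. The stems with 1 vowel (zuk → zuket, lik → liket, gul → gulet) add -et.
So nak → naket.

naket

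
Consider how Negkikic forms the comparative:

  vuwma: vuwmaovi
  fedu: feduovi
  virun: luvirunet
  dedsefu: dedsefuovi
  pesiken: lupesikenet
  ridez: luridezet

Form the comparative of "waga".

virun and dedsefu both have last vowel 'u' yet inflect differently (luvirunet, dedsefuovi), so the last vowel is not what conditions the rule; whether the stem ends in a vowel or a consonant is.
"waga" ends in a vowel. The stems ending in a vowel (dedsefu → dedsefuovi, vuwma → vuwmaovi, fedu → feduovi) add -ovi.
The other pattern: stems ending in a consonant add lu- … -et around the stem.
So waga → wagaovi.

wagaovi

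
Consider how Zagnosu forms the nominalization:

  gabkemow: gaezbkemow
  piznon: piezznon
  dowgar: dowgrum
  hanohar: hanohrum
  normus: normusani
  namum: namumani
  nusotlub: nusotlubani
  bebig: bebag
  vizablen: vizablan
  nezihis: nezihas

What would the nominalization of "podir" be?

piznon and vizablen both end in -n yet inflect differently (piezznon, vizablan), so the final letter is not what conditions the rule; the last vowel is.
"podir" has last vowel 'i'. The stems whose last vowel is 'i' (bebig → bebag, nezihis → nezihas) change the last vowel to 'a'.
The other patterns: stems whose last vowel is 'o' insert -ez- after the first vowel; stems whose last vowel is 'a' delete the last vowel and add -um; stems whose last vowel is 'u' add -ani.
So podir → podar.

podar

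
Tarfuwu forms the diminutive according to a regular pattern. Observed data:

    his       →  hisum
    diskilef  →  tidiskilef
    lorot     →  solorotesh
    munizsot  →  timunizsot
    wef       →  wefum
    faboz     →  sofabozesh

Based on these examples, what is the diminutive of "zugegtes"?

"zugegtes" has 3 vowels. The stems with 3 vowels (diskilef → tidiskilef, munizsot → timunizsot) add the prefix ti-.
The other patterns: stems with 1 vowel add -um; stems with 2 vowels add so- … -esh around the stem.
So zugegtes → tizugegtes.

tizugegtes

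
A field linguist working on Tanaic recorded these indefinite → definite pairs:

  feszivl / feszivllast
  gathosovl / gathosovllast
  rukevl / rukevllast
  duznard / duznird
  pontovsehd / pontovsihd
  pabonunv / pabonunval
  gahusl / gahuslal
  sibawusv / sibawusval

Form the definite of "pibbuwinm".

pibbuwinmal

feszivl and gahusl both end in -l yet inflect differently (feszivllast, gahuslal), so the final letter is not what conditions the rule; the second-to-last letter is.
"pibbuwinm" has second-to-last letter 'n'. The one such stem in the data (pabonunv → pabonunval) adds -al, so the same rule applies.
The other patterns: stems whose second-to-last letter is 'v' double the final consonant and add -ast; stems whose second-to-last letter is 'h' or 'r' change the last vowel to 'i'.
So pibbuwinm → pibbuwinmal.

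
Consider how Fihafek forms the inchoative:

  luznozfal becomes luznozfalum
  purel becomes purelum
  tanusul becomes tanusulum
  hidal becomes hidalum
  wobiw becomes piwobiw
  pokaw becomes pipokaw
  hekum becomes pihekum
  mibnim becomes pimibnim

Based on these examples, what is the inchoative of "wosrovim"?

luznozfal and pokaw both have last vowel 'a' yet inflect differently (luznozfalum, pipokaw), so the last vowel is not what conditions the rule; the final letter is.
"wosrovim" ends in -m. The stems ending in -m (hekum → pihekum, mibnim → pimibnim) add the prefix pi-.
The other pattern: stems ending in -l add -um.
So wosrovim → piwosrovim.

piwosrovim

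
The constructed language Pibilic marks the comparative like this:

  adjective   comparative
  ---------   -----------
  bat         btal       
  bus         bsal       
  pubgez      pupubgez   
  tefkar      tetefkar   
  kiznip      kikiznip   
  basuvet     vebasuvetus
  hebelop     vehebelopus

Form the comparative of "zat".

bat and basuvet both end in -t yet inflect differently (btal, vebasuvetus), so the final letter is not what conditions the rule; the number of vowels is.
"zat" has 1 vowel. The stems with 1 vowel (bat → btal, bus → bsal) delete the last vowel and add -al.
So zat → ztal.

ztal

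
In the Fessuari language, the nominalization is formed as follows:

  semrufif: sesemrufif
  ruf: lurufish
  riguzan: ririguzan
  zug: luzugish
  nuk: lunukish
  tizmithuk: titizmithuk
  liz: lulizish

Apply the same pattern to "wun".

luwunish

tizmithuk and nuk both end in -k yet inflect differently (titizmithuk, lunukish), so the final letter is not what conditions the rule; the number of vowels is.
"wun" has 1 vowel. The stems with 1 vowel (zug → luzugish, nuk → lunukish, ruf → lurufish) add lu- … -ish around the stem.
The other pattern: stems with 3 vowels repeat the first consonant+vowel as a prefix.
So wun → luwunish.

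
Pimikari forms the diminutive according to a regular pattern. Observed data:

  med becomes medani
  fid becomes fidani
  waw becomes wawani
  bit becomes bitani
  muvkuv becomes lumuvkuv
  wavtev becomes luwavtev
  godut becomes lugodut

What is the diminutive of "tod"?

todani

bit and godut both end in -t yet inflect differently (bitani, lugodut), so the final letter is not what conditions the rule; the number of vowels is.
"tod" has 1 vowel. The stems with 1 vowel (med → medani, fid → fidani, waw → wawani) add -ani.
The other pattern: stems with 2 vowels add the prefix lu-.
So tod → todani.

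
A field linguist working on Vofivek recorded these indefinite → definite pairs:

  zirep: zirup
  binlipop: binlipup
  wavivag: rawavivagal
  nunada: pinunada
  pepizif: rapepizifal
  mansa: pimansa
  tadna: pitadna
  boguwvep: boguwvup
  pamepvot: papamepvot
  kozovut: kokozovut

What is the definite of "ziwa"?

piziwa

"ziwa" ends in -a. The stems ending in -a (nunada → pinunada, tadna → pitadna, mansa → pimansa) add the prefix pi-.
The other patterns: stems ending in -p change the last vowel to 'u'; stems ending in -t repeat the first consonant+vowel as a prefix; stems ending in -f or -g add ra- … -al around the stem.
So ziwa → piziwa.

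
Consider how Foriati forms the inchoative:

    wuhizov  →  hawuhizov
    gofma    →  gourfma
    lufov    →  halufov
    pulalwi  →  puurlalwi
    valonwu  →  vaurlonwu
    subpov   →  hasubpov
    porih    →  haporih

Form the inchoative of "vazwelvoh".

havazwelvoh

porih and pulalwi both have last vowel 'i' yet inflect differently (haporih, puurlalwi), so the last vowel is not what conditions the rule; whether the stem ends in a vowel or a consonant is.
"vazwelvoh" ends in a consonant. The stems ending in a consonant (subpov → hasubpov, porih → haporih, lufov → halufov) add the prefix ha-.
The other pattern: stems ending in a vowel insert -ur- after the first vowel.
So vazwelvoh → havazwelvoh.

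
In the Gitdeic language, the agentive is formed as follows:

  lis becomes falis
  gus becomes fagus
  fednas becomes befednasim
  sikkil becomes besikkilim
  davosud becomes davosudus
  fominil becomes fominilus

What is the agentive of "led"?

faled

lis and fednas both end in -s yet inflect differently (falis, befednasim), so the final letter is not what conditions the rule; the number of vowels is.
"led" has 1 vowel. The stems with 1 vowel (lis → falis, gus → fagus) add the prefix fa-.
The other patterns: stems with 2 vowels add be- … -im around the stem; stems with 3 vowels add -us.
So led → faled.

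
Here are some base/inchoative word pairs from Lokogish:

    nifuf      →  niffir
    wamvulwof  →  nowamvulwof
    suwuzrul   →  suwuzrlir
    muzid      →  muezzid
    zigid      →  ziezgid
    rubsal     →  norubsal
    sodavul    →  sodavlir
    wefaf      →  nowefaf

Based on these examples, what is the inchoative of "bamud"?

"bamud" has last vowel 'u'. The stems whose last vowel is 'u' (sodavul → sodavlir, nifuf → niffir, suwuzrul → suwuzrlir) delete the last vowel and add -ir.
The other patterns: stems whose last vowel is 'i' insert -ez- after the first vowel; stems whose last vowel is 'a' or 'o' add the prefix no-.
So bamud → bamdir.

bamdir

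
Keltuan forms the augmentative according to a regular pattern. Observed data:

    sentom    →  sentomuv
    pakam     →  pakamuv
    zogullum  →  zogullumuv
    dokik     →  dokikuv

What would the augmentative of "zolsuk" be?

zolsukuv

Every pair shown (sentom → sentomuv, pakam → pakamuv, zogullum → zogullumuv, …) follows the same rule: add -uv.
So zolsuk → zolsukuv.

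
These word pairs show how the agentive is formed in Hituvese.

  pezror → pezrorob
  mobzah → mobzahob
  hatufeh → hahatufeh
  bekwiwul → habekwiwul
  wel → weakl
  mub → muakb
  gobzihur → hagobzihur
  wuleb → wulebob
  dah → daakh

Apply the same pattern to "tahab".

tahabob

mub and wuleb both end in -b yet inflect differently (muakb, wulebob), so the final letter is not what conditions the rule; the number of vowels is.
"tahab" has 2 vowels. The stems with 2 vowels (wuleb → wulebob, pezror → pezrorob, mobzah → mobzahob) add -ob.
So tahab → tahabob.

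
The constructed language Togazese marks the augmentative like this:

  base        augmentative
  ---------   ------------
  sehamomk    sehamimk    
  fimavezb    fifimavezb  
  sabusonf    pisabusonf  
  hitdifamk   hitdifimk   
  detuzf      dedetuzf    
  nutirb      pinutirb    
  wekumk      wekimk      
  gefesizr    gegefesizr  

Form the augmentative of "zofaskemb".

"zofaskemb" has second-to-last letter 'm'. The stems whose second-to-last letter is 'm' (sehamomk → sehamimk, hitdifamk → hitdifimk, wekumk → wekimk) change the last vowel to 'i'.
So zofaskemb → zofaskimb.

zofaskimb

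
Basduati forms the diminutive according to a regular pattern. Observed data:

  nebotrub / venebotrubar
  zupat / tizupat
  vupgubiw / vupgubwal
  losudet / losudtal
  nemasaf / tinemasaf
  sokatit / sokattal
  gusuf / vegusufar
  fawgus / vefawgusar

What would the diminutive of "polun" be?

vepolunar

nemasaf and gusuf both end in -f yet inflect differently (tinemasaf, vegusufar), so the final letter is not what conditions the rule; the last vowel is.
"polun" has last vowel 'u'. The stems whose last vowel is 'u' (fawgus → vefawgusar, nebotrub → venebotrubar, gusuf → vegusufar) add ve- … -ar around the stem.
The other patterns: stems whose last vowel is 'a' add the prefix ti-; stems whose last vowel is 'e' or 'i' delete the last vowel and add -al.
So polun → vepolunar.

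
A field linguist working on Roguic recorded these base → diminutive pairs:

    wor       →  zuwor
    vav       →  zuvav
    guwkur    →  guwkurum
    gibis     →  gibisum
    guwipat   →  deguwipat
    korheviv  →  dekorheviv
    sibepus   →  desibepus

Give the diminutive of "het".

zuhet

wor and guwkur both end in -r yet inflect differently (zuwor, guwkurum), so the final letter is not what conditions the rule; the number of vowels is.
"het" has 1 vowel. The stems with 1 vowel (wor → zuwor, vav → zuvav) add the prefix zu-.
The other patterns: stems with 2 vowels add -um; stems with 3 vowels add the prefix de-.
So het → zuhet.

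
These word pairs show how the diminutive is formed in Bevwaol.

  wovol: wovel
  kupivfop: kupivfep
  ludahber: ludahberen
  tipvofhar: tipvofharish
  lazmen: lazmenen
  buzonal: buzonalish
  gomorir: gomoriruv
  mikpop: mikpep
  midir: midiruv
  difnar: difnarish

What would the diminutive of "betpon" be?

tipvofhar and ludahber both end in -r yet inflect differently (tipvofharish, ludahberen), so the final letter is not what conditions the rule; the last vowel is.
"betpon" has last vowel 'o'. The stems whose last vowel is 'o' (wovol → wovel, mikpop → mikpep, kupivfop → kupivfep) change the last vowel to 'e'.
So betpon → betpen.

betpen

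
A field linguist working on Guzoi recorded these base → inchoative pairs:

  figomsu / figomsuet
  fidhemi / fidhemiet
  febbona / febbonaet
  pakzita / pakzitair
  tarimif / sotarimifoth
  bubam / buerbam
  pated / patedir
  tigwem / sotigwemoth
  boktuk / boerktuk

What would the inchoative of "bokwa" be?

febbona and pakzita both end in -a yet inflect differently (febbonaet, pakzitair), so the final letter is not what conditions the rule; the first letter is.
"bokwa" begins with b-. The stems beginning with b- (bubam → buerbam, boktuk → boerktuk) insert -er- after the first vowel.
So bokwa → boerkwa.

boerkwa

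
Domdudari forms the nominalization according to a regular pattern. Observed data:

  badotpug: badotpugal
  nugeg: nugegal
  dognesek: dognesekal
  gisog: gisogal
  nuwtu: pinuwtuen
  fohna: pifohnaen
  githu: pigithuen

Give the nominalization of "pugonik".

"pugonik" ends in a consonant. The stems ending in a consonant (badotpug → badotpugal, nugeg → nugegal, dognesek → dognesekal) add -al.
So pugonik → pugonikal.

pugonikal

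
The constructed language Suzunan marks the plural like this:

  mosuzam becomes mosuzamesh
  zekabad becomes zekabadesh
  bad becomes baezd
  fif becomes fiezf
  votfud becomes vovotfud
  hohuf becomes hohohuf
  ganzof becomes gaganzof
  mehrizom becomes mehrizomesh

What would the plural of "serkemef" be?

serkemefesh

fif and ganzof both end in -f yet inflect differently (fiezf, gaganzof), so the final letter is not what conditions the rule; the number of vowels is.
"serkemef" has 3 vowels. The stems with 3 vowels (mehrizom → mehrizomesh, mosuzam → mosuzamesh, zekabad → zekabadesh) add -esh.
So serkemef → serkemefesh.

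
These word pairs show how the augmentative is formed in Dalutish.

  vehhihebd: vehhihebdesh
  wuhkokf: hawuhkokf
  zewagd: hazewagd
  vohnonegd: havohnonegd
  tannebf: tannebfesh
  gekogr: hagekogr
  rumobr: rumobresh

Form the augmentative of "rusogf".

"rusogf" has second-to-last letter 'g'. The stems whose second-to-last letter is 'g' (gekogr → hagekogr, vohnonegd → havohnonegd, zewagd → hazewagd) add the prefix ha-.
The other pattern: stems whose second-to-last letter is 'b' add -esh.
So rusogf → harusogf.

harusogf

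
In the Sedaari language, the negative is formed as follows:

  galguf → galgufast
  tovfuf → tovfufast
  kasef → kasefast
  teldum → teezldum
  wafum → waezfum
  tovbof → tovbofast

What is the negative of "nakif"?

nakifast

galguf and teldum both have last vowel 'u' yet inflect differently (galgufast, teezldum), so the last vowel is not what conditions the rule; the final letter is.
"nakif" ends in -f. The stems ending in -f (galguf → galgufast, kasef → kasefast, tovbof → tovbofast) add -ast.
So nakif → nakifast.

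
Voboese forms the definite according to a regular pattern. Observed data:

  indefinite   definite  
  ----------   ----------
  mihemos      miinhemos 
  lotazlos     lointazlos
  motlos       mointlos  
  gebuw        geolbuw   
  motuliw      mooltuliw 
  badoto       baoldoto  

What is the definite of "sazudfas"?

sainzudfas

"sazudfas" ends in -s. The stems ending in -s (mihemos → miinhemos, motlos → mointlos, lotazlos → lointazlos) insert -in- after the first vowel.
The other pattern: stems ending in -o or -w insert -ol- after the first vowel.
So sazudfas → sainzudfas.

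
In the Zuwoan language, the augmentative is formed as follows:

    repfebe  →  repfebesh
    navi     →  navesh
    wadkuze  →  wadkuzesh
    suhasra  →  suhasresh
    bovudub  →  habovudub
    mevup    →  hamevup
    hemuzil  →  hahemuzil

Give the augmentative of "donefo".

navi and hemuzil both have last vowel 'i' yet inflect differently (navesh, hahemuzil), so the last vowel is not what conditions the rule; whether the stem ends in a vowel or a consonant is.
"donefo" ends in a vowel. The stems ending in a vowel (repfebe → repfebesh, navi → navesh, wadkuze → wadkuzesh) drop the final letter and add -esh.
So donefo → donefesh.

donefesh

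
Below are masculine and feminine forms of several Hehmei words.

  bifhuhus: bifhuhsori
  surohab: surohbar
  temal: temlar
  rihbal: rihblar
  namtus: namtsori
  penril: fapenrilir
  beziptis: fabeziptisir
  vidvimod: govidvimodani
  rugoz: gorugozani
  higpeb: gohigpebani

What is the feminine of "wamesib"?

fawamesibir

temal and penril both end in -l yet inflect differently (temlar, fapenrilir), so the final letter is not what conditions the rule; the last vowel is.
"wamesib" has last vowel 'i'. The stems whose last vowel is 'i' (penril → fapenrilir, beziptis → fabeziptisir) add fa- … -ir around the stem.
So wamesib → fawamesibir.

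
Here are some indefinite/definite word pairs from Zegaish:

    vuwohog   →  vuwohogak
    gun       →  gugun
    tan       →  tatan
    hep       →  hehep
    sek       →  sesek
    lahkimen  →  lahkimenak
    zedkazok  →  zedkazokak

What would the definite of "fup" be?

sek and zedkazok both end in -k yet inflect differently (sesek, zedkazokak), so the final letter is not what conditions the rule; the number of vowels is.
"fup" has 1 vowel. The stems with 1 vowel (hep → hehep, sek → sesek, tan → tatan) repeat the first consonant+vowel as a prefix.
The other pattern: stems with 3 vowels add -ak.
So fup → fufup.

fufup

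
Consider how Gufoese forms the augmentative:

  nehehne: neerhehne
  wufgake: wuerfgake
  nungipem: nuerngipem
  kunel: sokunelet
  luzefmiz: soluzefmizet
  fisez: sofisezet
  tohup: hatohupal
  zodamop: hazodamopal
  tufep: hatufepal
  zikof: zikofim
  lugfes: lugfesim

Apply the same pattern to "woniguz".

"woniguz" ends in -z. The stems ending in -z (luzefmiz → soluzefmizet, fisez → sofisezet) add so- … -et around the stem.
The other patterns: stems ending in -e or -m insert -er- after the first vowel; stems ending in -p add ha- … -al around the stem; stems ending in -f or -s add -im.
So woniguz → sowoniguzet.

sowoniguzet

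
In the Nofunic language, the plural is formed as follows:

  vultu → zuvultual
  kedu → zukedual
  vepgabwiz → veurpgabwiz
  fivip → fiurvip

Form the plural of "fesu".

vultu and vepgabwiz both begin with v- yet inflect differently (zuvultual, veurpgabwiz), so the first letter is not what conditions the rule; whether the stem ends in a vowel or a consonant is.
"fesu" ends in a vowel. The stems ending in a vowel (vultu → zuvultual, kedu → zukedual) add zu- … -al around the stem.
The other pattern: stems ending in a consonant insert -ur- after the first vowel.
So fesu → zufesual.

zufesual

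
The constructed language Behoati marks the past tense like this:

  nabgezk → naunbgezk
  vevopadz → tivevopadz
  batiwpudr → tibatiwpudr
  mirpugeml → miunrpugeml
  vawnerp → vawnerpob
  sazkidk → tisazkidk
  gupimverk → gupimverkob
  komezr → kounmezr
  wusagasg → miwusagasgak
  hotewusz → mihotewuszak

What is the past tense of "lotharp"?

lotharpob

hotewusz and vevopadz both end in -z yet inflect differently (mihotewuszak, tivevopadz), so the final letter is not what conditions the rule; the second-to-last letter is.
"lotharp" has second-to-last letter 'r'. The stems whose second-to-last letter is 'r' (gupimverk → gupimverkob, vawnerp → vawnerpob) add -ob.
So lotharp → lotharpob.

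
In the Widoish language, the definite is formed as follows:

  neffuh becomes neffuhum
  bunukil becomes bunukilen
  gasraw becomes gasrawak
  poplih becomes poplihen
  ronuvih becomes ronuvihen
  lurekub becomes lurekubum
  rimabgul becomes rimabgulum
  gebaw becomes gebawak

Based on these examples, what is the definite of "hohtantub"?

hohtantubum

neffuh and poplih both end in -h yet inflect differently (neffuhum, poplihen), so the final letter is not what conditions the rule; the last vowel is.
"hohtantub" has last vowel 'u'. The stems whose last vowel is 'u' (neffuh → neffuhum, rimabgul → rimabgulum, lurekub → lurekubum) add -um.
So hohtantub → hohtantubum.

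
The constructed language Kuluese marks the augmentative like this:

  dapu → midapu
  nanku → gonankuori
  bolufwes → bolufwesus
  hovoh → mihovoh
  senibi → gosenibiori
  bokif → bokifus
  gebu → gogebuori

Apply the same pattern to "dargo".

dapu and nanku both end in -u yet inflect differently (midapu, gonankuori), so the final letter is not what conditions the rule; the first letter is.
"dargo" begins with d-. The one such stem in the data (dapu → midapu) adds the prefix mi-, so the same rule applies.
The other patterns: stems beginning with b- add -us; stems beginning with g-, n- or s- add go- … -ori around the stem.
So dargo → midargo.

midargo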